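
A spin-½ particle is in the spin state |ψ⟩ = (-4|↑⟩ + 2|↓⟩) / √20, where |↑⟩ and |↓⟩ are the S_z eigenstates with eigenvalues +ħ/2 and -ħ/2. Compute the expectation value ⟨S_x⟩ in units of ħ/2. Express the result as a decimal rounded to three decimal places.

⟨σ_x⟩ = 2 Re(a* b)/(|a|²+|b|²) with a = -4, b = 2.
a* b = -8, so ⟨σ_x⟩ = -16/20.
⟨S_x⟩ = (ħ/2)·⟨σ_x⟩.

-0.800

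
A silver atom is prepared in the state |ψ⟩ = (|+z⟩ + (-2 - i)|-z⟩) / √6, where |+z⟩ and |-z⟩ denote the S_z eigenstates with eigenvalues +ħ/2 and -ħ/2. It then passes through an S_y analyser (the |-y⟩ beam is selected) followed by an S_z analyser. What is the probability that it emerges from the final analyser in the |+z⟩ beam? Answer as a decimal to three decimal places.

0.333

First analyser (S_y): P(|-y⟩) = |⟨-y|ψ⟩|² = 8/12.
After stage 1 the state is |-y⟩; P(|+z⟩) = |⟨+z|-y⟩|² = 1/2.
Joint probability = 8/12 × 1/2 = 0.333.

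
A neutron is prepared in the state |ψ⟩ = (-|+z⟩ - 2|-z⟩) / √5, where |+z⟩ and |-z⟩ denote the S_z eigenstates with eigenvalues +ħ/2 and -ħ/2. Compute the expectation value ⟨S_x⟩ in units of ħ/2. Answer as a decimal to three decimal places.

⟨σ_x⟩ = 2 Re(a* b)/(|a|²+|b|²) with a = -1, b = -2.
a* b = 2, so ⟨σ_x⟩ = 4/5.
⟨S_x⟩ = (ħ/2)·⟨σ_x⟩.

0.800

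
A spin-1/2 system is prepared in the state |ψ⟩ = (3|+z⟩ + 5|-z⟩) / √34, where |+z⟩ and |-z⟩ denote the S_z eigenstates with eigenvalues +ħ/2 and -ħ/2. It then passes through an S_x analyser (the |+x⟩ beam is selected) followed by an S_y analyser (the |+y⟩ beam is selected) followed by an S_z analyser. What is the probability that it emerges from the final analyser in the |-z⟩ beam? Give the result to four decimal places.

0.2353

First analyser (S_x): P(|+x⟩) = |⟨+x|ψ⟩|² = 64/68.
After stage 1 the state is |+x⟩; P(|+y⟩) = |⟨+y|+x⟩|² = 1/2.
After stage 2 the state is |+y⟩; P(|-z⟩) = |⟨-z|+y⟩|² = 1/2.
Joint probability = 64/68 × 1/2 × 1/2 = 0.2353.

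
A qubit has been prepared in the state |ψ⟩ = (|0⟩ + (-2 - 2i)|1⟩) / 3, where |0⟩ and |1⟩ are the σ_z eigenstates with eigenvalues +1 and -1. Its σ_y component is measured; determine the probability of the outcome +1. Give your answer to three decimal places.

0.278

|+y⟩ = (|0⟩ + i|1⟩)/√2, so ⟨+y|ψ⟩ = (-1 + 2i) / (√2·3).
P = |-1 + 2i|² / 18 = 5/18.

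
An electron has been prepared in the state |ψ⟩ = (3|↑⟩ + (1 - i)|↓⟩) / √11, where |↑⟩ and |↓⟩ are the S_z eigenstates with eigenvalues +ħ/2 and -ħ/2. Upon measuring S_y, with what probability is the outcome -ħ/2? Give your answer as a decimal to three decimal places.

|-y⟩ = (|↑⟩ - i|↓⟩)/√2, so ⟨-y|ψ⟩ = (4 + i) / (√2·√11).
P = |4 + i|² / 22 = 17/22.

0.773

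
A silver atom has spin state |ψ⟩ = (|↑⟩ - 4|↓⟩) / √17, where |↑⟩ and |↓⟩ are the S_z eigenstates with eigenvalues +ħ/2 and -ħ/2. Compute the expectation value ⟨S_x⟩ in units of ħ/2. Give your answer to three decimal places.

-0.471

⟨σ_x⟩ = 2 Re(a* b)/(|a|²+|b|²) with a = 1, b = -4.
a* b = -4, so ⟨σ_x⟩ = -8/17.
⟨S_x⟩ = (ħ/2)·⟨σ_x⟩.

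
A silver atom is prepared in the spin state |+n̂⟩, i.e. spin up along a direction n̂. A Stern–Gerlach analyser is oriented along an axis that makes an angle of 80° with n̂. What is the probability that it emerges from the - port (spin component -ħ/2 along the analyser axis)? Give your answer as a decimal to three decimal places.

For spin-½, the probability of finding spin-up along an axis at angle θ to the initial spin direction is cos²(θ/2); spin-down is sin²(θ/2).
θ = 80°, so P = sin²(40°) ≈ 0.413.

0.413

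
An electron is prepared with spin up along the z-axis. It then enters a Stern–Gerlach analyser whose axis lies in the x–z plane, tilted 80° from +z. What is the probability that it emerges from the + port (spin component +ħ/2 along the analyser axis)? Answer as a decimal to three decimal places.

For spin-½, the probability of finding spin-up along an axis at angle θ to the initial spin direction is cos²(θ/2); spin-down is sin²(θ/2).
θ = 80°, so P = cos²(40°) ≈ 0.587.

0.587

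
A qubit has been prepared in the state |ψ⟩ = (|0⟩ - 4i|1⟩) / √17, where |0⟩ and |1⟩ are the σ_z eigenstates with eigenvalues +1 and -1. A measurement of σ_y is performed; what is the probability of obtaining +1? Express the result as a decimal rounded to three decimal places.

|+y⟩ = (|0⟩ + i|1⟩)/√2, so ⟨+y|ψ⟩ = (-3) / (√2·√17).
P = |-3|² / 34 = 9/34.

0.265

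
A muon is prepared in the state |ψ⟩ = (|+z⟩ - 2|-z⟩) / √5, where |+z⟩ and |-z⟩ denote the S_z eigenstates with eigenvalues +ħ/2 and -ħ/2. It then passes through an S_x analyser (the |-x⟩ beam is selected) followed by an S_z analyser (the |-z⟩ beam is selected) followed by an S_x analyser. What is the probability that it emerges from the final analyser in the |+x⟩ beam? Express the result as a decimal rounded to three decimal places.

First analyser (S_x): P(|-x⟩) = |⟨-x|ψ⟩|² = 9/10.
After stage 1 the state is |-x⟩; P(|-z⟩) = |⟨-z|-x⟩|² = 1/2.
After stage 2 the state is |-z⟩; P(|+x⟩) = |⟨+x|-z⟩|² = 1/2.
Joint probability = 9/10 × 1/2 × 1/2 = 0.225.

0.225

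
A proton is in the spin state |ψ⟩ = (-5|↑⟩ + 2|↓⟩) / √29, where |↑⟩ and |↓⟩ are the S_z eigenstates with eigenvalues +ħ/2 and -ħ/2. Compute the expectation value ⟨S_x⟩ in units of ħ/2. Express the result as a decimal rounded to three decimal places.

-0.690

⟨σ_x⟩ = 2 Re(a* b)/(|a|²+|b|²) with a = -5, b = 2.
a* b = -10, so ⟨σ_x⟩ = -20/29.
⟨S_x⟩ = (ħ/2)·⟨σ_x⟩.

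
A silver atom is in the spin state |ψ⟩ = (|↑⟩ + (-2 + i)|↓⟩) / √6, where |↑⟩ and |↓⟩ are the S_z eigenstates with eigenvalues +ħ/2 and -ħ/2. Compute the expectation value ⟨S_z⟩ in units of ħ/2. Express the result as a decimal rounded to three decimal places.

⟨σ_z⟩ = |a|² - |b|² divided by |a|²+|b|², with a, b the |↑⟩, |↓⟩ amplitudes.
= (1 - 5)/6 = -4/6.
⟨S_z⟩ = (ħ/2)·⟨σ_z⟩.

-0.667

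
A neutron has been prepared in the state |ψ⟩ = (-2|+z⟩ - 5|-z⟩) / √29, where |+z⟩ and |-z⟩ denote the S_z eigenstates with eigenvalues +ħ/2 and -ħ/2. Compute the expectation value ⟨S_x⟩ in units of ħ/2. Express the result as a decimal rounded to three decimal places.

⟨σ_x⟩ = 2 Re(a* b)/(|a|²+|b|²) with a = -2, b = -5.
a* b = 10, so ⟨σ_x⟩ = 20/29.
⟨S_x⟩ = (ħ/2)·⟨σ_x⟩.

0.690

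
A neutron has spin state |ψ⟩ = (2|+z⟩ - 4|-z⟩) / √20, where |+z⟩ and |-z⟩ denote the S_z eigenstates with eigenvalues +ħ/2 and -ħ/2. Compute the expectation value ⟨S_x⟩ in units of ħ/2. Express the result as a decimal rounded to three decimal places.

⟨σ_x⟩ = 2 Re(a* b)/(|a|²+|b|²) with a = 2, b = -4.
a* b = -8, so ⟨σ_x⟩ = -16/20.
⟨S_x⟩ = (ħ/2)·⟨σ_x⟩.

-0.800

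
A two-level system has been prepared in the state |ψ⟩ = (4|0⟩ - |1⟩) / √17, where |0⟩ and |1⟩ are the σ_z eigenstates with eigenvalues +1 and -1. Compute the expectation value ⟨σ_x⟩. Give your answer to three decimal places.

-0.471

⟨σ_x⟩ = 2 Re(a* b)/(|a|²+|b|²) with a = 4, b = -1.
a* b = -4, so ⟨σ_x⟩ = -8/17.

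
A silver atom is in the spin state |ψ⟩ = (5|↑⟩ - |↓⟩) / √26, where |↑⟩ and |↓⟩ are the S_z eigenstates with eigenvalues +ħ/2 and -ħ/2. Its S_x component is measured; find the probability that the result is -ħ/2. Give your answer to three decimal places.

|-x⟩ = (|↑⟩ - |↓⟩)/√2, so ⟨-x|ψ⟩ = (6) / (√2·√26).
P = |6|² / 52 = 36/52.

0.692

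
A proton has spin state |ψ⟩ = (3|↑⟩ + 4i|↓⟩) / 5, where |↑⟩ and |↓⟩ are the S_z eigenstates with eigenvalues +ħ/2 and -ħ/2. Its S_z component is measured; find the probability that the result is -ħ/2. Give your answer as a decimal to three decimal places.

0.640

The -ħ/2 outcome corresponds to |↓⟩. Its amplitude in |ψ⟩ is 4i/5.
P = |4i|² / 25 = 16/25.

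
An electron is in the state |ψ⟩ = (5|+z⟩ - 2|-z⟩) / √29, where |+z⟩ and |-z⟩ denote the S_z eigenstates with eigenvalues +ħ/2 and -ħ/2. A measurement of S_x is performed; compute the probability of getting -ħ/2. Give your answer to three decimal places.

0.845

|-x⟩ = (|+z⟩ - |-z⟩)/√2, so ⟨-x|ψ⟩ = (7) / (√2·√29).
P = |7|² / 58 = 49/58.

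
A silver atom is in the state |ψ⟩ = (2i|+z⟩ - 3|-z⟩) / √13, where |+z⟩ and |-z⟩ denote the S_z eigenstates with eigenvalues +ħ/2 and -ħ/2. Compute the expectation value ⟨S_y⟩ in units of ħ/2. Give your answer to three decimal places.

0.923

⟨σ_y⟩ = 2 Im(a* b)/(|a|²+|b|²) with a = 2i, b = -3.
a* b = 6i, so ⟨σ_y⟩ = 12/13.
⟨S_y⟩ = (ħ/2)·⟨σ_y⟩.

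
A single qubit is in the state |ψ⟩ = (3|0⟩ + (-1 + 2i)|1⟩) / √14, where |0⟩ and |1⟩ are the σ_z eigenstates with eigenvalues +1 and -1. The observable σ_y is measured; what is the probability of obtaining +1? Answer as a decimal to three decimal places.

0.929

|+y⟩ = (|0⟩ + i|1⟩)/√2, so ⟨+y|ψ⟩ = (5 + i) / (√2·√14).
P = |5 + i|² / 28 = 26/28.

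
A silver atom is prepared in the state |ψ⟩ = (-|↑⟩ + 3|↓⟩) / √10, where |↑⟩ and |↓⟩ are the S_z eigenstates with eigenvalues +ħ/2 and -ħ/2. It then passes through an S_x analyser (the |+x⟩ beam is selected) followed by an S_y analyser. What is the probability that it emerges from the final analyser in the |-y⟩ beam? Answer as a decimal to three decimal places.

0.100

First analyser (S_x): P(|+x⟩) = |⟨+x|ψ⟩|² = 4/20.
After stage 1 the state is |+x⟩; P(|-y⟩) = |⟨-y|+x⟩|² = 1/2.
Joint probability = 4/20 × 1/2 = 0.100.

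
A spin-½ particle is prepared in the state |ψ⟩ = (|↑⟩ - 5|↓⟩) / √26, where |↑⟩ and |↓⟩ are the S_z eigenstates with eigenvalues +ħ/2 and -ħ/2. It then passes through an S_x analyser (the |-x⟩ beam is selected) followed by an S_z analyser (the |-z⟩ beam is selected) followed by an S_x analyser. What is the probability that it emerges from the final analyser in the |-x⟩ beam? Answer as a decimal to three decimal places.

First analyser (S_x): P(|-x⟩) = |⟨-x|ψ⟩|² = 36/52.
After stage 1 the state is |-x⟩; P(|-z⟩) = |⟨-z|-x⟩|² = 1/2.
After stage 2 the state is |-z⟩; P(|-x⟩) = |⟨-x|-z⟩|² = 1/2.
Joint probability = 36/52 × 1/2 × 1/2 = 0.173.

0.173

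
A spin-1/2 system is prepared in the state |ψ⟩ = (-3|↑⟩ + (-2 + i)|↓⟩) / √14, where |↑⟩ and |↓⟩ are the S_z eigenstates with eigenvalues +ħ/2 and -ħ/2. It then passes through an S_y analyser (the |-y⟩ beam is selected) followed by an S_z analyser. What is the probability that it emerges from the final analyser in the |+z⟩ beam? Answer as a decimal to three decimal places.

0.357

First analyser (S_y): P(|-y⟩) = |⟨-y|ψ⟩|² = 20/28.
After stage 1 the state is |-y⟩; P(|+z⟩) = |⟨+z|-y⟩|² = 1/2.
Joint probability = 20/28 × 1/2 = 0.357.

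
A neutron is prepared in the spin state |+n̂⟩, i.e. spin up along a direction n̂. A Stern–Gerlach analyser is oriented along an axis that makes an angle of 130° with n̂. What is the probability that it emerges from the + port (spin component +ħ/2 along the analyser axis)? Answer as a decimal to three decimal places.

0.179

For spin-½, the probability of finding spin-up along an axis at angle θ to the initial spin direction is cos²(θ/2); spin-down is sin²(θ/2).
θ = 130°, so P = cos²(65°) ≈ 0.179.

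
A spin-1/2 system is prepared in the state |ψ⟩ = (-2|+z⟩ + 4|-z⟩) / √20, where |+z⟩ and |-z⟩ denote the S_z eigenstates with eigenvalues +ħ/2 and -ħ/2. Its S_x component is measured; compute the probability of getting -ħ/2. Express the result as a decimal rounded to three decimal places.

|-x⟩ = (|+z⟩ - |-z⟩)/√2, so ⟨-x|ψ⟩ = (-6) / (√2·√20).
P = |-6|² / 40 = 36/40.

0.900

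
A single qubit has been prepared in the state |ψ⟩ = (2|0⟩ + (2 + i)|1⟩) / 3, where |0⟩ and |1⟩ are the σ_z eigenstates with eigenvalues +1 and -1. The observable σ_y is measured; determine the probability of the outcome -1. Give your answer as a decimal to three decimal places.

|-y⟩ = (|0⟩ - i|1⟩)/√2, so ⟨-y|ψ⟩ = (1 + 2i) / (√2·3).
P = |1 + 2i|² / 18 = 5/18.

0.278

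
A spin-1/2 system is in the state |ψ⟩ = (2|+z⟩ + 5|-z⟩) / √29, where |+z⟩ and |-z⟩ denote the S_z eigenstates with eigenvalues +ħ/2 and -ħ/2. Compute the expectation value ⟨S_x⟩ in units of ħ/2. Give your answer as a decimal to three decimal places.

0.690

⟨σ_x⟩ = 2 Re(a* b)/(|a|²+|b|²) with a = 2, b = 5.
a* b = 10, so ⟨σ_x⟩ = 20/29.
⟨S_x⟩ = (ħ/2)·⟨σ_x⟩.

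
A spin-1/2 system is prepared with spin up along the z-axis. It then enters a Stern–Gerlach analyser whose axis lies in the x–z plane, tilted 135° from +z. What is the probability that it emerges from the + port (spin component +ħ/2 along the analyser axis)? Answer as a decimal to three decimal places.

For spin-½, the probability of finding spin-up along an axis at angle θ to the initial spin direction is cos²(θ/2); spin-down is sin²(θ/2).
θ = 135°, so P = cos²(67.5°) ≈ 0.146.

0.146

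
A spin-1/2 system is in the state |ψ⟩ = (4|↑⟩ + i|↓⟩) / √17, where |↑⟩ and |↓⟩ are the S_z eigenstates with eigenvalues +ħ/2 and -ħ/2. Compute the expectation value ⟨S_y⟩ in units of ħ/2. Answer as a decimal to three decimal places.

⟨σ_y⟩ = 2 Im(a* b)/(|a|²+|b|²) with a = 4, b = i.
a* b = 4i, so ⟨σ_y⟩ = 8/17.
⟨S_y⟩ = (ħ/2)·⟨σ_y⟩.

0.471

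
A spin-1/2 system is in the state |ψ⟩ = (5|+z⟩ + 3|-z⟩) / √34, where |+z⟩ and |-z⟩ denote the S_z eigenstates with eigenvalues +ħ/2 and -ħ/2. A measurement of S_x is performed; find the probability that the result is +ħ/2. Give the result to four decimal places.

0.9412

|+x⟩ = (|+z⟩ + |-z⟩)/√2, so ⟨+x|ψ⟩ = (8) / (√2·√34).
P = |8|² / 68 = 64/68.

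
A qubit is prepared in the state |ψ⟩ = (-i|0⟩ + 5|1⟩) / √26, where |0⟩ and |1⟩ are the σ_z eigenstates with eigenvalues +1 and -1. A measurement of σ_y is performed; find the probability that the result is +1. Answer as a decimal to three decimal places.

|+y⟩ = (|0⟩ + i|1⟩)/√2, so ⟨+y|ψ⟩ = (-6i) / (√2·√26).
P = |-6i|² / 52 = 36/52.

0.692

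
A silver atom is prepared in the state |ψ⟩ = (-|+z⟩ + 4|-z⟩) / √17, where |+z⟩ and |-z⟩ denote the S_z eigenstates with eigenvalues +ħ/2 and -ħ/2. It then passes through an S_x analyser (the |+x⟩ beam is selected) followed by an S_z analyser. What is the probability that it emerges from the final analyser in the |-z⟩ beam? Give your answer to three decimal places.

0.132

First analyser (S_x): P(|+x⟩) = |⟨+x|ψ⟩|² = 9/34.
After stage 1 the state is |+x⟩; P(|-z⟩) = |⟨-z|+x⟩|² = 1/2.
Joint probability = 9/34 × 1/2 = 0.132.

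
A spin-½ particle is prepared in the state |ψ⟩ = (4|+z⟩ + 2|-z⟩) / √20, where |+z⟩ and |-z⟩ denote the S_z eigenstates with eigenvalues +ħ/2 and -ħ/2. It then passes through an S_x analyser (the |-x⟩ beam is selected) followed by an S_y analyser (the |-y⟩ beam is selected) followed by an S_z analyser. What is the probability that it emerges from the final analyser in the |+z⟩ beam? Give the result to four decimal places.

0.0250

First analyser (S_x): P(|-x⟩) = |⟨-x|ψ⟩|² = 4/40.
After stage 1 the state is |-x⟩; P(|-y⟩) = |⟨-y|-x⟩|² = 1/2.
After stage 2 the state is |-y⟩; P(|+z⟩) = |⟨+z|-y⟩|² = 1/2.
Joint probability = 4/40 × 1/2 × 1/2 = 0.0250.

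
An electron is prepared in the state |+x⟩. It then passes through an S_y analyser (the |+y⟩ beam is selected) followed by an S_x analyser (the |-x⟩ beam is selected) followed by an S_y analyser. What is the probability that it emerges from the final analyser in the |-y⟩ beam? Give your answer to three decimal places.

0.125

First analyser (S_y): from |+x⟩, P(|+y⟩) = 1/2.
After stage 1 the state is |+y⟩; P(|-x⟩) = |⟨-x|+y⟩|² = 1/2.
After stage 2 the state is |-x⟩; P(|-y⟩) = |⟨-y|-x⟩|² = 1/2.
Joint probability = 1/2 × 1/2 × 1/2 = 0.125.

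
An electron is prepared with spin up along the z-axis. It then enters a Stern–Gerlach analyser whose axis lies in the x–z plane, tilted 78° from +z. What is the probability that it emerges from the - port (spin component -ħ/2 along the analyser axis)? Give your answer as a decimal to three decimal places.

For spin-½, the probability of finding spin-up along an axis at angle θ to the initial spin direction is cos²(θ/2); spin-down is sin²(θ/2).
θ = 78°, so P = sin²(39°) ≈ 0.396.

0.396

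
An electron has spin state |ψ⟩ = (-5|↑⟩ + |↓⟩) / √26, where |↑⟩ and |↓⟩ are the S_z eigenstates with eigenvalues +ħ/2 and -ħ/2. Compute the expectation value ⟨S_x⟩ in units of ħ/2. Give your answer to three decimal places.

⟨σ_x⟩ = 2 Re(a* b)/(|a|²+|b|²) with a = -5, b = 1.
a* b = -5, so ⟨σ_x⟩ = -10/26.
⟨S_x⟩ = (ħ/2)·⟨σ_x⟩.

-0.385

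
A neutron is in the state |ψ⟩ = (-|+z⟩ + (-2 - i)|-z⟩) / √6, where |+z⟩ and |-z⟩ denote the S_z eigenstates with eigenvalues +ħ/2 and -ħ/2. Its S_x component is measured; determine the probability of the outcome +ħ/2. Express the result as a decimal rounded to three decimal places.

0.833

|+x⟩ = (|+z⟩ + |-z⟩)/√2, so ⟨+x|ψ⟩ = (-3 - i) / (√2·√6).
P = |-3 - i|² / 12 = 10/12.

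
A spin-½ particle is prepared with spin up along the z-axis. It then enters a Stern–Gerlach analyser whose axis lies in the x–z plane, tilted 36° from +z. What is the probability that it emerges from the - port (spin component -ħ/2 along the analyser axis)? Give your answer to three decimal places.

For spin-½, the probability of finding spin-up along an axis at angle θ to the initial spin direction is cos²(θ/2); spin-down is sin²(θ/2).
θ = 36°, so P = sin²(18°) ≈ 0.095.

0.095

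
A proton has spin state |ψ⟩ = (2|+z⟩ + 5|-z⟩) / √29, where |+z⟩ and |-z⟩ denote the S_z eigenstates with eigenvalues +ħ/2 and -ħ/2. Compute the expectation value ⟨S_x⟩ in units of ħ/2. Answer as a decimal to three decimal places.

⟨σ_x⟩ = 2 Re(a* b)/(|a|²+|b|²) with a = 2, b = 5.
a* b = 10, so ⟨σ_x⟩ = 20/29.
⟨S_x⟩ = (ħ/2)·⟨σ_x⟩.

0.690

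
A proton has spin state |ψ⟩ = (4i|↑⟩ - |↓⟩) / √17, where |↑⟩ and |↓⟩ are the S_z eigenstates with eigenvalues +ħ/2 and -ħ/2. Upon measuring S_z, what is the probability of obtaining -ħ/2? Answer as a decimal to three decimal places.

0.059

The -ħ/2 outcome corresponds to |↓⟩. Its amplitude in |ψ⟩ is -1/√17.
P = |-1|² / 17 = 1/17.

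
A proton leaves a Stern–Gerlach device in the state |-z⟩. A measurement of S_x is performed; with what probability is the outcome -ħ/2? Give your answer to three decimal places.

0.500

In the S_z basis, |-z⟩ = |↓⟩ and |-x⟩ = (|↑⟩ - |↓⟩)/√2.
|⟨-x|-z⟩|² = 1/2.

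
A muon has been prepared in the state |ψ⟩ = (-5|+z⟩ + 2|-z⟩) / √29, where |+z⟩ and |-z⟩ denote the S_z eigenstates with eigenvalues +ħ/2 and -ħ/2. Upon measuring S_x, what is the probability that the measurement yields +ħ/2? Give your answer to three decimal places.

|+x⟩ = (|+z⟩ + |-z⟩)/√2, so ⟨+x|ψ⟩ = (-3) / (√2·√29).
P = |-3|² / 58 = 9/58.

0.155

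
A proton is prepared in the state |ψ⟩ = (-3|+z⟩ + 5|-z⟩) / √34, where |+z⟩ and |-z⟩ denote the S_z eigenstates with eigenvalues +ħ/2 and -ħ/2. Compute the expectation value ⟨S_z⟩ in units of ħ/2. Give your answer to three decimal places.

⟨σ_z⟩ = |a|² - |b|² divided by |a|²+|b|², with a, b the |+z⟩, |-z⟩ amplitudes.
= (9 - 25)/34 = -16/34.
⟨S_z⟩ = (ħ/2)·⟨σ_z⟩.

-0.471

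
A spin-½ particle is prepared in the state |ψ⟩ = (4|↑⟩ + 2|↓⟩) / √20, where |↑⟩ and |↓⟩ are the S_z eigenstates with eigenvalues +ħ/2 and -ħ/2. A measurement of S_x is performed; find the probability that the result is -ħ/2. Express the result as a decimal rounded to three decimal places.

0.100

|-x⟩ = (|↑⟩ - |↓⟩)/√2, so ⟨-x|ψ⟩ = (2) / (√2·√20).
P = |2|² / 40 = 4/40.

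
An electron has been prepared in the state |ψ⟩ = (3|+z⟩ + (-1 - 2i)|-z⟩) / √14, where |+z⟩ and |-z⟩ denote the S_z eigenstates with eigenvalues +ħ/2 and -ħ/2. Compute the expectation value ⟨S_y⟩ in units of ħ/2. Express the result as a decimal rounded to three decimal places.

-0.857

⟨σ_y⟩ = 2 Im(a* b)/(|a|²+|b|²) with a = 3, b = (-1 - 2i).
a* b = (-3 - 6i), so ⟨σ_y⟩ = -12/14.
⟨S_y⟩ = (ħ/2)·⟨σ_y⟩.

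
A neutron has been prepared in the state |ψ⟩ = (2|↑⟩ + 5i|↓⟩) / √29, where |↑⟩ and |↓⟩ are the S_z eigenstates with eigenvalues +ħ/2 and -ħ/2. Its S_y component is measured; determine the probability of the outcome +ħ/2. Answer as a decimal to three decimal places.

|+y⟩ = (|↑⟩ + i|↓⟩)/√2, so ⟨+y|ψ⟩ = (7) / (√2·√29).
P = |7|² / 58 = 49/58.

0.845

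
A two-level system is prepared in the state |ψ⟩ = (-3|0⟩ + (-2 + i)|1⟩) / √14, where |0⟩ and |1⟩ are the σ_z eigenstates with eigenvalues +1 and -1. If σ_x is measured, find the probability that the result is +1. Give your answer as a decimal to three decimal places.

|+x⟩ = (|0⟩ + |1⟩)/√2, so ⟨+x|ψ⟩ = (-5 + i) / (√2·√14).
P = |-5 + i|² / 28 = 26/28.

0.929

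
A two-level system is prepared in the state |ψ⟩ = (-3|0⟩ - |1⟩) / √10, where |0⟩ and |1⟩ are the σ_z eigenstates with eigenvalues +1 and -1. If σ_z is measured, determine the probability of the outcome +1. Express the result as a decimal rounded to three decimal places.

The +1 outcome corresponds to |0⟩. Its amplitude in |ψ⟩ is -3/√10.
P = |-3|² / 10 = 9/10.

0.900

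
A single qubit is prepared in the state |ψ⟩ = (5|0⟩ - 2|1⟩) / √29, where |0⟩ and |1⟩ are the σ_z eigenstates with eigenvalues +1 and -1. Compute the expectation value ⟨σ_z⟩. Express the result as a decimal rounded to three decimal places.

⟨σ_z⟩ = |a|² - |b|² divided by |a|²+|b|², with a, b the |0⟩, |1⟩ amplitudes.
= (25 - 4)/29 = 21/29.

0.724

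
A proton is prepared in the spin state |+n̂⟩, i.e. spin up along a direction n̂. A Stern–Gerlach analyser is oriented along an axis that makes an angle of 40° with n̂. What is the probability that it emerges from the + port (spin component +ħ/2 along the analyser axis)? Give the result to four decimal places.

For spin-½, the probability of finding spin-up along an axis at angle θ to the initial spin direction is cos²(θ/2); spin-down is sin²(θ/2).
θ = 40°, so P = cos²(20°) ≈ 0.8830.

0.8830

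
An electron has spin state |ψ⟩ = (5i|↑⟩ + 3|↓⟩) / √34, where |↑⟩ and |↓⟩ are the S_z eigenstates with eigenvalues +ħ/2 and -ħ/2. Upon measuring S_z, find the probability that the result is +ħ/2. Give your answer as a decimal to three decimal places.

The +ħ/2 outcome corresponds to |↑⟩. Its amplitude in |ψ⟩ is 5i/√34.
P = |5i|² / 34 = 25/34.

0.735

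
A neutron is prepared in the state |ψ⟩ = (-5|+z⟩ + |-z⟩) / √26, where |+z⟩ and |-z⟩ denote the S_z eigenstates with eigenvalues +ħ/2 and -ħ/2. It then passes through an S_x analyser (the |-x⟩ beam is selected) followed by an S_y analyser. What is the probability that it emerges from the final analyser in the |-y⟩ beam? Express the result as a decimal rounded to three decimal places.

First analyser (S_x): P(|-x⟩) = |⟨-x|ψ⟩|² = 36/52.
After stage 1 the state is |-x⟩; P(|-y⟩) = |⟨-y|-x⟩|² = 1/2.
Joint probability = 36/52 × 1/2 = 0.346.

0.346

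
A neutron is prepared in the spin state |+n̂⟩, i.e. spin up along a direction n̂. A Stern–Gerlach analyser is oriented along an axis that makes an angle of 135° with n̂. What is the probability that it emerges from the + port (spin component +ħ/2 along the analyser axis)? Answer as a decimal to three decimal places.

0.146

For spin-½, the probability of finding spin-up along an axis at angle θ to the initial spin direction is cos²(θ/2); spin-down is sin²(θ/2).
θ = 135°, so P = cos²(67.5°) ≈ 0.146.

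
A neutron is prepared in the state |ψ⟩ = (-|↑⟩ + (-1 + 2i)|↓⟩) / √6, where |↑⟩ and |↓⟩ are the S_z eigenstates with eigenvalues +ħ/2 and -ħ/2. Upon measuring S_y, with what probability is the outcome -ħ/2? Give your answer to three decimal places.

0.833

|-y⟩ = (|↑⟩ - i|↓⟩)/√2, so ⟨-y|ψ⟩ = (-3 - i) / (√2·√6).
P = |-3 - i|² / 12 = 10/12.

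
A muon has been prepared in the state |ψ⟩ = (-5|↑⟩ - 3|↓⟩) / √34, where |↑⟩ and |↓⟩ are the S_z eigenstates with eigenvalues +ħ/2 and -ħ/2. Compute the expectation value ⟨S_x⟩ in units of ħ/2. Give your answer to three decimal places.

⟨σ_x⟩ = 2 Re(a* b)/(|a|²+|b|²) with a = -5, b = -3.
a* b = 15, so ⟨σ_x⟩ = 30/34.
⟨S_x⟩ = (ħ/2)·⟨σ_x⟩.

0.882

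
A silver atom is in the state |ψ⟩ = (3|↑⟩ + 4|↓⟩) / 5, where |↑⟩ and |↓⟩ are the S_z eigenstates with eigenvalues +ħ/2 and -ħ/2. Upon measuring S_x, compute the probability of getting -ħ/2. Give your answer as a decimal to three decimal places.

0.020

|-x⟩ = (|↑⟩ - |↓⟩)/√2, so ⟨-x|ψ⟩ = (-1) / (√2·5).
P = |-1|² / 50 = 1/50.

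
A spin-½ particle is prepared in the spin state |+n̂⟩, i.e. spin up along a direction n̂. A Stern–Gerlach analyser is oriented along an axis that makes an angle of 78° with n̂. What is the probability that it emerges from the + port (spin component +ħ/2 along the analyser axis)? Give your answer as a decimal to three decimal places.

For spin-½, the probability of finding spin-up along an axis at angle θ to the initial spin direction is cos²(θ/2); spin-down is sin²(θ/2).
θ = 78°, so P = cos²(39°) ≈ 0.604.

0.604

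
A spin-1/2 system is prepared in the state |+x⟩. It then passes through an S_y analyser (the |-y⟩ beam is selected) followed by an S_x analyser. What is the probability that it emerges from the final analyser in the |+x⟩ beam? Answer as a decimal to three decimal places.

0.250

First analyser (S_y): from |+x⟩, P(|-y⟩) = 1/2.
After stage 1 the state is |-y⟩; P(|+x⟩) = |⟨+x|-y⟩|² = 1/2.
Joint probability = 1/2 × 1/2 = 0.250.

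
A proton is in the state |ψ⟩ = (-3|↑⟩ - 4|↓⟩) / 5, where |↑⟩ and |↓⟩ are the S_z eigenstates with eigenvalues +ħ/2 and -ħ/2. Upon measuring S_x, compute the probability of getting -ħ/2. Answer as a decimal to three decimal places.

|-x⟩ = (|↑⟩ - |↓⟩)/√2, so ⟨-x|ψ⟩ = (1) / (√2·5).
P = |1|² / 50 = 1/50.

0.020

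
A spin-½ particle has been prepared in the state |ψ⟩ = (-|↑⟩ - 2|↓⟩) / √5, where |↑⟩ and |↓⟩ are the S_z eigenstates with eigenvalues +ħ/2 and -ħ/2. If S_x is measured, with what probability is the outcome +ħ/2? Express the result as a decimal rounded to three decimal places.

0.900

|+x⟩ = (|↑⟩ + |↓⟩)/√2, so ⟨+x|ψ⟩ = (-3) / (√2·√5).
P = |-3|² / 10 = 9/10.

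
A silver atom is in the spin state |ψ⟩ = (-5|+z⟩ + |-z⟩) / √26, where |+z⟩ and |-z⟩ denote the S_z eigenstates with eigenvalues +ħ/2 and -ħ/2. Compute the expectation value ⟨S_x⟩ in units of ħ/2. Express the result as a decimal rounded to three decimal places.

-0.385

⟨σ_x⟩ = 2 Re(a* b)/(|a|²+|b|²) with a = -5, b = 1.
a* b = -5, so ⟨σ_x⟩ = -10/26.
⟨S_x⟩ = (ħ/2)·⟨σ_x⟩.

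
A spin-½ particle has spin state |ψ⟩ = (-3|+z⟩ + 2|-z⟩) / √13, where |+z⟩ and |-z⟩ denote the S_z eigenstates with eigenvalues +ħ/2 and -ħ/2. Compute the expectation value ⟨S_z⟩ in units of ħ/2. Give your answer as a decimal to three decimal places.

⟨σ_z⟩ = |a|² - |b|² divided by |a|²+|b|², with a, b the |+z⟩, |-z⟩ amplitudes.
= (9 - 4)/13 = 5/13.
⟨S_z⟩ = (ħ/2)·⟨σ_z⟩.

0.385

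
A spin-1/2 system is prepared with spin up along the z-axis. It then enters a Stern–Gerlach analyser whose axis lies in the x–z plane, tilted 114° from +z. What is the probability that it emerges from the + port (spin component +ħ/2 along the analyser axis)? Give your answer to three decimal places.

0.297

For spin-½, the probability of finding spin-up along an axis at angle θ to the initial spin direction is cos²(θ/2); spin-down is sin²(θ/2).
θ = 114°, so P = cos²(57°) ≈ 0.297.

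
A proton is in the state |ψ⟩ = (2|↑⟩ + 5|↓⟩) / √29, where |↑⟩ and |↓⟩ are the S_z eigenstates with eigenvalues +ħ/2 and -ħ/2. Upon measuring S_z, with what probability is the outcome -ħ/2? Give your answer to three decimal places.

The -ħ/2 outcome corresponds to |↓⟩. Its amplitude in |ψ⟩ is 5/√29.
P = |5|² / 29 = 25/29.

0.862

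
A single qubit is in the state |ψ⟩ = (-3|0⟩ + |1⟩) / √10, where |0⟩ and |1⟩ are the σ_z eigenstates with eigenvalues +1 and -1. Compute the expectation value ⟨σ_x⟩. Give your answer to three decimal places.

⟨σ_x⟩ = 2 Re(a* b)/(|a|²+|b|²) with a = -3, b = 1.
a* b = -3, so ⟨σ_x⟩ = -6/10.

-0.600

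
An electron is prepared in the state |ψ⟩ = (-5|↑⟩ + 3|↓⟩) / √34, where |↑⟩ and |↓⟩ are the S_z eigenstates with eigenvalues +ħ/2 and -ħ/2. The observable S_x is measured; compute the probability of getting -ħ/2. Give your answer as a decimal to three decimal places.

0.941

|-x⟩ = (|↑⟩ - |↓⟩)/√2, so ⟨-x|ψ⟩ = (-8) / (√2·√34).
P = |-8|² / 68 = 64/68.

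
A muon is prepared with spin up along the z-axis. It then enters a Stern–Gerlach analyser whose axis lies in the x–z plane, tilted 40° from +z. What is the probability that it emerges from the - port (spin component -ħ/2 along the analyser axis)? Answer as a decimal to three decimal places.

For spin-½, the probability of finding spin-up along an axis at angle θ to the initial spin direction is cos²(θ/2); spin-down is sin²(θ/2).
θ = 40°, so P = sin²(20°) ≈ 0.117.

0.117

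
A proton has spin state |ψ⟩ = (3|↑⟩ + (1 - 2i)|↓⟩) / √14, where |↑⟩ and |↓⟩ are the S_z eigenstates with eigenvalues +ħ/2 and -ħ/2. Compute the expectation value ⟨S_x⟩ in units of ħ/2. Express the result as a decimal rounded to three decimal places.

0.429

⟨σ_x⟩ = 2 Re(a* b)/(|a|²+|b|²) with a = 3, b = (1 - 2i).
a* b = (3 - 6i), so ⟨σ_x⟩ = 6/14.
⟨S_x⟩ = (ħ/2)·⟨σ_x⟩.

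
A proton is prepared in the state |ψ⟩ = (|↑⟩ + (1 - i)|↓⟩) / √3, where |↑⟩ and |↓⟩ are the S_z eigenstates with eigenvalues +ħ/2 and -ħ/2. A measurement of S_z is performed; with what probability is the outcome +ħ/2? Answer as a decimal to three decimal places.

The +ħ/2 outcome corresponds to |↑⟩. Its amplitude in |ψ⟩ is 1/√3.
P = |1|² / 3 = 1/3.

0.333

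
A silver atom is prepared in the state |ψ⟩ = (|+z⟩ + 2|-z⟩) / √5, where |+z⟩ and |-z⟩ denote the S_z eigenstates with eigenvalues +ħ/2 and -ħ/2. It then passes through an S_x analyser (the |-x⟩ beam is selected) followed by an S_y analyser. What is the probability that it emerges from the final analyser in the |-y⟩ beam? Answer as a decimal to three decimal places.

First analyser (S_x): P(|-x⟩) = |⟨-x|ψ⟩|² = 1/10.
After stage 1 the state is |-x⟩; P(|-y⟩) = |⟨-y|-x⟩|² = 1/2.
Joint probability = 1/10 × 1/2 = 0.050.

0.050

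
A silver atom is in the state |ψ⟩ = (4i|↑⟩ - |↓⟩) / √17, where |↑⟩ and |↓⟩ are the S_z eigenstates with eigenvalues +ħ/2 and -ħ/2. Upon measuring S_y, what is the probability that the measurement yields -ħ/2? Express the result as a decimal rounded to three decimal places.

0.265

|-y⟩ = (|↑⟩ - i|↓⟩)/√2, so ⟨-y|ψ⟩ = (3i) / (√2·√17).
P = |3i|² / 34 = 9/34.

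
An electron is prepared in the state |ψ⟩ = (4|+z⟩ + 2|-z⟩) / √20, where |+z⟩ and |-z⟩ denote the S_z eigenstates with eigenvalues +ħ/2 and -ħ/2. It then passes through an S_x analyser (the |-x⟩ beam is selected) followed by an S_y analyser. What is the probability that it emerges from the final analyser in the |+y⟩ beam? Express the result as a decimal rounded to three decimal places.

0.050

First analyser (S_x): P(|-x⟩) = |⟨-x|ψ⟩|² = 4/40.
After stage 1 the state is |-x⟩; P(|+y⟩) = |⟨+y|-x⟩|² = 1/2.
Joint probability = 4/40 × 1/2 = 0.050.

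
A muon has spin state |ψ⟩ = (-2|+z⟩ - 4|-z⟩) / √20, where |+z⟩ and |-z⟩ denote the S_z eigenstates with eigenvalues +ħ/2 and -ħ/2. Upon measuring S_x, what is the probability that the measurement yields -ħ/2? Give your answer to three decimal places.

|-x⟩ = (|+z⟩ - |-z⟩)/√2, so ⟨-x|ψ⟩ = (2) / (√2·√20).
P = |2|² / 40 = 4/40.

0.100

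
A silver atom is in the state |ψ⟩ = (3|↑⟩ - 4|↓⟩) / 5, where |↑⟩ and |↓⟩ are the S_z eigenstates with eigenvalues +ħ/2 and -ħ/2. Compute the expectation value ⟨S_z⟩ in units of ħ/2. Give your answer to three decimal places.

⟨σ_z⟩ = |a|² - |b|² divided by |a|²+|b|², with a, b the |↑⟩, |↓⟩ amplitudes.
= (9 - 16)/25 = -7/25.
⟨S_z⟩ = (ħ/2)·⟨σ_z⟩.

-0.280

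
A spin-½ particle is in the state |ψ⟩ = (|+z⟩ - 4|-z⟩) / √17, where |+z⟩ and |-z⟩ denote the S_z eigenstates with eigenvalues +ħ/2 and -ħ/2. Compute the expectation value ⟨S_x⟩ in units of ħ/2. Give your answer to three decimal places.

-0.471

⟨σ_x⟩ = 2 Re(a* b)/(|a|²+|b|²) with a = 1, b = -4.
a* b = -4, so ⟨σ_x⟩ = -8/17.
⟨S_x⟩ = (ħ/2)·⟨σ_x⟩.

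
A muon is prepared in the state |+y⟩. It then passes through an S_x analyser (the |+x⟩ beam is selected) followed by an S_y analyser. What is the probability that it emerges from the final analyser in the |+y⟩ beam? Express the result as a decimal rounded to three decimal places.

0.250

First analyser (S_x): from |+y⟩, P(|+x⟩) = 1/2.
After stage 1 the state is |+x⟩; P(|+y⟩) = |⟨+y|+x⟩|² = 1/2.
Joint probability = 1/2 × 1/2 = 0.250.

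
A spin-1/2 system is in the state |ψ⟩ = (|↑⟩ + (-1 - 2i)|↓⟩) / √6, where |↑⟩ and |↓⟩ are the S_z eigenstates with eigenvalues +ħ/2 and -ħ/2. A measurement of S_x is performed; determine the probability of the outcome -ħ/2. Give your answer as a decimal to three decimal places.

0.667

|-x⟩ = (|↑⟩ - |↓⟩)/√2, so ⟨-x|ψ⟩ = (2 + 2i) / (√2·√6).
P = |2 + 2i|² / 12 = 8/12.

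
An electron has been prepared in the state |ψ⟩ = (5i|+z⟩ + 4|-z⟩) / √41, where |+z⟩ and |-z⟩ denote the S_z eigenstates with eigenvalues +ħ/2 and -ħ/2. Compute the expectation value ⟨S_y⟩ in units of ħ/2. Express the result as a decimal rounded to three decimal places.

⟨σ_y⟩ = 2 Im(a* b)/(|a|²+|b|²) with a = 5i, b = 4.
a* b = -20i, so ⟨σ_y⟩ = -40/41.
⟨S_y⟩ = (ħ/2)·⟨σ_y⟩.

-0.976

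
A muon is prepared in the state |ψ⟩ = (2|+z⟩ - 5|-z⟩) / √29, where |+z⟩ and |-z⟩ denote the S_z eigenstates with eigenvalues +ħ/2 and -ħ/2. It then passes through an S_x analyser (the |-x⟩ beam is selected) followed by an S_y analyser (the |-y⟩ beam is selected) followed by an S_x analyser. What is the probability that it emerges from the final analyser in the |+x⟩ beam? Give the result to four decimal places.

First analyser (S_x): P(|-x⟩) = |⟨-x|ψ⟩|² = 49/58.
After stage 1 the state is |-x⟩; P(|-y⟩) = |⟨-y|-x⟩|² = 1/2.
After stage 2 the state is |-y⟩; P(|+x⟩) = |⟨+x|-y⟩|² = 1/2.
Joint probability = 49/58 × 1/2 × 1/2 = 0.2112.

0.2112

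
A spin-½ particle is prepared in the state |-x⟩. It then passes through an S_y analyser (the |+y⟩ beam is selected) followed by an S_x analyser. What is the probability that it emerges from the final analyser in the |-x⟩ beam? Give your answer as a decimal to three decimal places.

0.250

First analyser (S_y): from |-x⟩, P(|+y⟩) = 1/2.
After stage 1 the state is |+y⟩; P(|-x⟩) = |⟨-x|+y⟩|² = 1/2.
Joint probability = 1/2 × 1/2 = 0.250.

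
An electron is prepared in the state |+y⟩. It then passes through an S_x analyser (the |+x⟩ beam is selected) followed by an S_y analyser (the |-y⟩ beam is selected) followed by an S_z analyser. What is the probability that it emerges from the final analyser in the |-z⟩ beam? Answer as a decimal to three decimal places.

0.125

First analyser (S_x): from |+y⟩, P(|+x⟩) = 1/2.
After stage 1 the state is |+x⟩; P(|-y⟩) = |⟨-y|+x⟩|² = 1/2.
After stage 2 the state is |-y⟩; P(|-z⟩) = |⟨-z|-y⟩|² = 1/2.
Joint probability = 1/2 × 1/2 × 1/2 = 0.125.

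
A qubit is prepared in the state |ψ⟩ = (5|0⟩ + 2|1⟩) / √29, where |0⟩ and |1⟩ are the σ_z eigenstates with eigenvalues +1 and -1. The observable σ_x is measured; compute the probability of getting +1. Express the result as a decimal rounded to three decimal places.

|+x⟩ = (|0⟩ + |1⟩)/√2, so ⟨+x|ψ⟩ = (7) / (√2·√29).
P = |7|² / 58 = 49/58.

0.845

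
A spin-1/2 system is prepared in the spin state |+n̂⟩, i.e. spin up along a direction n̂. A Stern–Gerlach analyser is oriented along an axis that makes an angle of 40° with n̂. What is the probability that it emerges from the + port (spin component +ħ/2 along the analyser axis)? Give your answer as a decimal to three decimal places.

For spin-½, the probability of finding spin-up along an axis at angle θ to the initial spin direction is cos²(θ/2); spin-down is sin²(θ/2).
θ = 40°, so P = cos²(20°) ≈ 0.883.

0.883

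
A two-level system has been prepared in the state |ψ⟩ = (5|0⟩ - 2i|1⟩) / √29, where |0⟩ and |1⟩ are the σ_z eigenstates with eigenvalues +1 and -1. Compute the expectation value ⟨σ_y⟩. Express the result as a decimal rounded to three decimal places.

-0.690

⟨σ_y⟩ = 2 Im(a* b)/(|a|²+|b|²) with a = 5, b = -2i.
a* b = -10i, so ⟨σ_y⟩ = -20/29.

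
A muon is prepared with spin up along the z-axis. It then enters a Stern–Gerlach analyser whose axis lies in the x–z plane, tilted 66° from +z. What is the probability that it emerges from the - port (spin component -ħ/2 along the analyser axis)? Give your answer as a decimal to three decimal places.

For spin-½, the probability of finding spin-up along an axis at angle θ to the initial spin direction is cos²(θ/2); spin-down is sin²(θ/2).
θ = 66°, so P = sin²(33°) ≈ 0.297.

0.297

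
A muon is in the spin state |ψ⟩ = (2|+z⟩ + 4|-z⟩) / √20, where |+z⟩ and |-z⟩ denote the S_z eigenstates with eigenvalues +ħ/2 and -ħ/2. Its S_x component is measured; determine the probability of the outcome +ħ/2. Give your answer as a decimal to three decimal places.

|+x⟩ = (|+z⟩ + |-z⟩)/√2, so ⟨+x|ψ⟩ = (6) / (√2·√20).
P = |6|² / 40 = 36/40.

0.900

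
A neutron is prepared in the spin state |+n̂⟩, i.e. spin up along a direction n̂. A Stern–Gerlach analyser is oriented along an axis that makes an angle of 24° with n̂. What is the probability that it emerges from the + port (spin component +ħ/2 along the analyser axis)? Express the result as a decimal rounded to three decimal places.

For spin-½, the probability of finding spin-up along an axis at angle θ to the initial spin direction is cos²(θ/2); spin-down is sin²(θ/2).
θ = 24°, so P = cos²(12°) ≈ 0.957.

0.957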